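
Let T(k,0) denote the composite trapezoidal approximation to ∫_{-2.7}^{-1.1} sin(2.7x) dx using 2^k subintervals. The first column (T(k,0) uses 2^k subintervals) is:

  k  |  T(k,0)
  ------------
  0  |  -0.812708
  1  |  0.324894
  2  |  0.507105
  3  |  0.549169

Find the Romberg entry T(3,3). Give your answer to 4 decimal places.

Richardson extrapolation on the trapezoidal column (denominator 4−1=3):
T(1,1) = 0.324894 + (0.324894 − (-0.812708))/3 = 0.704095
T(2,1) = 0.507105 + (0.507105 − 0.324894)/3 = 0.567842
T(3,1) = (4·0.549169 − 0.507105) / 3 = 0.563190
T(2,2) = (16·0.567842 − 0.704095) / 15 = 0.558758
T(3,2) = 0.563190 + (0.563190 − 0.567842)/15 = 0.562880
T(3,3) = 0.562880 + (0.562880 − 0.558758)/63 = 0.562945

0.5629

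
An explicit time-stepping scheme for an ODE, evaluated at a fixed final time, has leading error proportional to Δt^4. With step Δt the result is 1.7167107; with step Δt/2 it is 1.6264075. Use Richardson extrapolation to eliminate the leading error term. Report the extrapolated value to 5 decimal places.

Extrapolated value = (16·A(Δt/2) − A(Δt)) / (16 − 1)
= (16·1.6264075 − 1.7167107) / 15
= 24.3058093 / 15 = 1.6203873

1.62039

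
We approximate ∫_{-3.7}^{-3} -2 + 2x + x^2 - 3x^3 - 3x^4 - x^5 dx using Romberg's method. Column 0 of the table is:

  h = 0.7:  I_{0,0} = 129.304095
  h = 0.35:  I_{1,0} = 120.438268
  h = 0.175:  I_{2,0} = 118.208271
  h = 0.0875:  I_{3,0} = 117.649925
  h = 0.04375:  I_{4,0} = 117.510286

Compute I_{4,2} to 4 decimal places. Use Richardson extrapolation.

I_{3,1} = 117.649925 + (117.649925 − 118.208271)/3 = 117.463810
I_{4,1} = 117.510286 + (117.510286 − 117.649925)/3 = 117.463740
I_{4,2} = 117.463740 + (117.463740 − 117.463810)/15 = 117.463735

117.4637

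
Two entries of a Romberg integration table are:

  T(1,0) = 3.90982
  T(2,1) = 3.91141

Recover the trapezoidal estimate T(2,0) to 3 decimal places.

From T(2,1) = (4·T(2,0) − T(1,0))/3, solve for T(2,0):
4·T(2,0) = 3·3.91141 + 3.90982 = 15.64405
T(2,0) = 3.91101

3.911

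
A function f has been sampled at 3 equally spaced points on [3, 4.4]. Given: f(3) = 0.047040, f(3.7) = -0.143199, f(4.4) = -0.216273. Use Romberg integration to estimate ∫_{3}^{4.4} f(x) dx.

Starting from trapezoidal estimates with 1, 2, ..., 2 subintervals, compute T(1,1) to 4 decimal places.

-0.1731

T(0,0) (trapezoid, 1 panel, h=1.4000): -0.118463
T(1,0) (trapezoid, 2 panels, h=0.7000): -0.159471
T(1,1) = -0.159471 + (-0.159471 − (-0.118463))/3 = -0.173140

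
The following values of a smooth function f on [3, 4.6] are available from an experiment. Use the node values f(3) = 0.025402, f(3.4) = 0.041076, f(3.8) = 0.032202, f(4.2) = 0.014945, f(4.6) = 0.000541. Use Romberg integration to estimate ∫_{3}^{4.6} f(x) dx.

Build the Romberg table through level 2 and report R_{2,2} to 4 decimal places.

0.0420

R_{0,0} (trapezoid, 1 panel, h=1.6000): 0.020754
R_{1,0} (trapezoid, 2 panels, h=0.8000): 0.036139
R_{2,0} (trapezoid, 4 panels, h=0.4000): 0.040478
R_{1,1} = 0.036139 + (0.036139 − 0.020754)/3 = 0.041267
R_{2,1} = 0.040478 + (0.040478 − 0.036139)/3 = 0.041924
R_{2,2} = 0.041924 + (0.041924 − 0.041267)/15 = 0.041968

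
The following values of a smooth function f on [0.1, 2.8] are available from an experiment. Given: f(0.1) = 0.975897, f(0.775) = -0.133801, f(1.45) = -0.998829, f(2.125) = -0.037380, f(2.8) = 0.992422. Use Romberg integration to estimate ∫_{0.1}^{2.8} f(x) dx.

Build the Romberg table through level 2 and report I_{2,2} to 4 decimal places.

I_{0,0} (trapezoid, 1 panel, h=2.7000): 2.657231
I_{1,0} (trapezoid, 2 panels, h=1.3500): -0.019804
I_{2,0} (trapezoid, 4 panels, h=0.6750): -0.125449
I_{1,1} = -0.019804 + (-0.019804 − 2.657231)/3 = -0.912149
I_{2,1} = -0.125449 + (-0.125449 − (-0.019804))/3 = -0.160664
I_{2,2} = -0.160664 + (-0.160664 − (-0.912149))/15 = -0.110565

-0.1106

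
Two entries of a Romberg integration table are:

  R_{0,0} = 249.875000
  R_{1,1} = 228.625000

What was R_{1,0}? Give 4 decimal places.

From R_{1,1} = (4·R_{1,0} − R_{0,0})/3, solve for R_{1,0}:
4·R_{1,0} = 3·228.625000 + 249.875000 = 935.750000
R_{1,0} = 233.937500

233.9375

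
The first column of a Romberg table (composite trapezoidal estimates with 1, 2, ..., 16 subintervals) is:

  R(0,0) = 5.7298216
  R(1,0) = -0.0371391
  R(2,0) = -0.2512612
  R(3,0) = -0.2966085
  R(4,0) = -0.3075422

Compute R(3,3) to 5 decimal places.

-0.31254

Richardson extrapolation on the trapezoidal column (denominator 4−1=3):
R(1,1) = -0.0371391 + (-0.0371391 − 5.7298216)/3 = -1.9594593
R(2,1) = (4·(-0.2512612) − (-0.0371391)) / 3 = -0.3226352
R(3,1) = -0.2966085 + (-0.2966085 − (-0.2512612))/3 = -0.3117243
R(2,2) = (16·(-0.3226352) − (-1.9594593)) / 15 = -0.2135136
R(3,2) = (16·(-0.3117243) − (-0.3226352)) / 15 = -0.3109969
R(3,3) = (64·(-0.3109969) − (-0.2135136)) / 63 = -0.3125443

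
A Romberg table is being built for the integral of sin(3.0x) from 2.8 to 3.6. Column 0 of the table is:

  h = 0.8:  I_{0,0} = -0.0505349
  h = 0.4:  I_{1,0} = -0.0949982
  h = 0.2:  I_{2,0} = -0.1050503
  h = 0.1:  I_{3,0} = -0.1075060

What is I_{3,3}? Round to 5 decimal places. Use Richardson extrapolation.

-0.10832

I_{1,1} = (4·(-0.0949982) − (-0.0505349)) / 3 = -0.1098193
I_{2,1} = -0.1050503 + (-0.1050503 − (-0.0949982))/3 = -0.1084010
I_{3,1} = -0.1075060 + (-0.1075060 − (-0.1050503))/3 = -0.1083246
I_{2,2} = -0.1084010 + (-0.1084010 − (-0.1098193))/15 = -0.1083064
I_{3,2} = -0.1083246 + (-0.1083246 − (-0.1084010))/15 = -0.1083195
I_{3,3} = (64·(-0.1083195) − (-0.1083064)) / 63 = -0.1083197
(Column j=1 coincides with Simpson's rule on the same nodes.)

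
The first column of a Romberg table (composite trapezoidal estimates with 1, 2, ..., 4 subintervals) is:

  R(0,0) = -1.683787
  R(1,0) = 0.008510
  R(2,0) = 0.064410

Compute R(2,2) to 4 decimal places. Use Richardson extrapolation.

R(1,1) = 0.008510 + (0.008510 − (-1.683787))/3 = 0.572609
R(2,1) = (4·0.064410 − 0.008510) / 3 = 0.083043
R(2,2) = 0.083043 + (0.083043 − 0.572609)/15 = 0.050405

0.0504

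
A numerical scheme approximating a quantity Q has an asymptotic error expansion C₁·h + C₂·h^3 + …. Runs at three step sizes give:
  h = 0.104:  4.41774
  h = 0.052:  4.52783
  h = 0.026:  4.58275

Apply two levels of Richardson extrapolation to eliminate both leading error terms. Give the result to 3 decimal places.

First eliminate the h term (factor 2^1 = 2):
  B₁ = (2·4.52783 − 4.41774)/1 = 4.63792
  B₂ = (2·4.58275 − 4.52783)/1 = 4.63767
Then eliminate the h^3 term (factor 2^3 = 8):
  (8·4.63767 − 4.63792)/7 = 4.63763

4.638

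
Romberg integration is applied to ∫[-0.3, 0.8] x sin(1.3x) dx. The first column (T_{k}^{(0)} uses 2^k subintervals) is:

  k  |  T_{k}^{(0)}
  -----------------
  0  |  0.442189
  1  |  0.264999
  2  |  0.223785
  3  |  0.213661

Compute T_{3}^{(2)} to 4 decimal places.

T_{2}^{(1)} = 0.223785 + (0.223785 − 0.264999)/3 = 0.210047
T_{3}^{(1)} = 0.213661 + (0.213661 − 0.223785)/3 = 0.210286
T_{3}^{(2)} = 0.210286 + (0.210286 − 0.210047)/15 = 0.210302

0.2103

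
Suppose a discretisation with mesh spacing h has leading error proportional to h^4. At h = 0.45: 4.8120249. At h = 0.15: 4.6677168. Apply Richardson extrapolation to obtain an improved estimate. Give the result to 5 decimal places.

The leading error scales as h^4; refining by a factor of 3 reduces it by 3^4 = 81.
Extrapolated value = (81·A(h/3) − A(h)) / (81 − 1)
= (81·4.6677168 − 4.8120249) / 80
= 373.2730359 / 80 = 4.6659129

4.66591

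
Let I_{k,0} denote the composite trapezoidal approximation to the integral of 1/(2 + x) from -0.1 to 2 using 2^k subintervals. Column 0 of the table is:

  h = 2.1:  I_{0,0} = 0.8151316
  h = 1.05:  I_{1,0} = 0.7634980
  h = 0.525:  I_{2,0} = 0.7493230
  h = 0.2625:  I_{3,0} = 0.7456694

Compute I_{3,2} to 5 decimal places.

Richardson extrapolation on the trapezoidal column (denominator 4−1=3):
I_{2,1} = 0.7493230 + (0.7493230 − 0.7634980)/3 = 0.7445980
I_{3,1} = (4·0.7456694 − 0.7493230) / 3 = 0.7444515
I_{3,2} = (16·0.7444515 − 0.7445980) / 15 = 0.7444417

0.74444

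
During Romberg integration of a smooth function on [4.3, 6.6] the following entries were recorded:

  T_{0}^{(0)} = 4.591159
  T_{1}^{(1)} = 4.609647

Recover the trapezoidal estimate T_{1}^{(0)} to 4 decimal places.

4.6050

From T_{1}^{(1)} = (4·T_{1}^{(0)} − T_{0}^{(0)})/3, solve for T_{1}^{(0)}:
4·T_{1}^{(0)} = 3·4.609647 + 4.591159 = 18.420100
T_{1}^{(0)} = 4.605025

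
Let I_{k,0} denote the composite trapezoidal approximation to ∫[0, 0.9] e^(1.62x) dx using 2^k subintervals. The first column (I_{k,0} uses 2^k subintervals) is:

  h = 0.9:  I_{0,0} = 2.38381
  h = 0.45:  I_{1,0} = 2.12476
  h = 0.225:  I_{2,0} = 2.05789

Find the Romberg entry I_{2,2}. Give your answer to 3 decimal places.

2.035

Richardson extrapolation on the trapezoidal column (denominator 4−1=3):
I_{1,1} = (4·2.12476 − 2.38381) / 3 = 2.03841
I_{2,1} = 2.05789 + (2.05789 − 2.12476)/3 = 2.03560
I_{2,2} = (16·2.03560 − 2.03841) / 15 = 2.03541
(Column j=1 coincides with Simpson's rule on the same nodes.)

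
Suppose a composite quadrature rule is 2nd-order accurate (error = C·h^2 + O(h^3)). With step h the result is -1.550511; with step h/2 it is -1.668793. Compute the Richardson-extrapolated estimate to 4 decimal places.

-1.7082

Extrapolated value = (4·A(h/2) − A(h)) / (4 − 1)
= (4·(-1.668793) − (-1.550511)) / 3
= -5.124661 / 3 = -1.708220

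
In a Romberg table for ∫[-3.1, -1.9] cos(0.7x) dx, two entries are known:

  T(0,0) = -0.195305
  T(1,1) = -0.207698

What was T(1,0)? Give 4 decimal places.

-0.2046

From T(1,1) = (4·T(1,0) − T(0,0))/3, solve for T(1,0):
4·T(1,0) = 3·(-0.207698) + (-0.195305) = -0.818399
T(1,0) = -0.204600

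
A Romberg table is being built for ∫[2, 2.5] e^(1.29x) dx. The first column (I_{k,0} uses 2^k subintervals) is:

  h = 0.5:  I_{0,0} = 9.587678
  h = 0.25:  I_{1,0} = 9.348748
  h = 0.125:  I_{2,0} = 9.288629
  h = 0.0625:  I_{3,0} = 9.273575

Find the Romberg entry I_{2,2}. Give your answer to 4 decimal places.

9.2686

I_{1,1} = (4·9.348748 − 9.587678) / 3 = 9.269105
I_{2,1} = (4·9.288629 − 9.348748) / 3 = 9.268589
I_{2,2} = 9.268589 + (9.268589 − 9.269105)/15 = 9.268555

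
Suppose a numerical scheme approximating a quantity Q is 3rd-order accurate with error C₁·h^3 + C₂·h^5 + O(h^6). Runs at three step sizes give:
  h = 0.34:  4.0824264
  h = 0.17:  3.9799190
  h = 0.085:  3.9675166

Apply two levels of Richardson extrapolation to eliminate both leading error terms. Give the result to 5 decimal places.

3.96576

First eliminate the h^3 term (factor 2^3 = 8):
  B₁ = (8·3.9799190 − 4.0824264)/7 = 3.9652751
  B₂ = (8·3.9675166 − 3.9799190)/7 = 3.9657448
Then eliminate the h^5 term (factor 2^5 = 32):
  (32·3.9657448 − 3.9652751)/31 = 3.9657600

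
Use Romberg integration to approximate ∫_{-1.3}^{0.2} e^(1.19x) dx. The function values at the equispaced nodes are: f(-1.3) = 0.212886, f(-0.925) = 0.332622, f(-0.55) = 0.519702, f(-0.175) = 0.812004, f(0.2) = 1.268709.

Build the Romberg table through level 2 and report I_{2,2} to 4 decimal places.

I_{0,0} (trapezoid, 1 panel, h=1.5000): 1.111196
I_{1,0} (trapezoid, 2 panels, h=0.7500): 0.945375
I_{2,0} (trapezoid, 4 panels, h=0.3750): 0.901922
I_{1,1} = 0.945375 + (0.945375 − 1.111196)/3 = 0.890101
I_{2,1} = 0.901922 + (0.901922 − 0.945375)/3 = 0.887438
I_{2,2} = 0.887438 + (0.887438 − 0.890101)/15 = 0.887260

0.8873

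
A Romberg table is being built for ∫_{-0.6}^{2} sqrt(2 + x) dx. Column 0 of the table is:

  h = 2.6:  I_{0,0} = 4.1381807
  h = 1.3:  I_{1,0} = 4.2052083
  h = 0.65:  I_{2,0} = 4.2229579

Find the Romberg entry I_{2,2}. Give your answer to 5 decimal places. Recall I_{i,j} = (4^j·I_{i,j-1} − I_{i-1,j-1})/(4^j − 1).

4.22896

Richardson extrapolation on the trapezoidal column (denominator 4−1=3):
I_{1,1} = (4·4.2052083 − 4.1381807) / 3 = 4.2275508
I_{2,1} = 4.2229579 + (4.2229579 − 4.2052083)/3 = 4.2288744
I_{2,2} = 4.2288744 + (4.2288744 − 4.2275508)/15 = 4.2289626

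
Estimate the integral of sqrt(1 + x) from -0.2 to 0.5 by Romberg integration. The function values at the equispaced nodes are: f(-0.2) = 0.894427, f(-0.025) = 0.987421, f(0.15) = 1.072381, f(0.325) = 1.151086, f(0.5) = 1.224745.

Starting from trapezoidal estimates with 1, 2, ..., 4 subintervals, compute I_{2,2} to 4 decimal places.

I_{0,0} (trapezoid, 1 panel, h=0.7000): 0.741710
I_{1,0} (trapezoid, 2 panels, h=0.3500): 0.746188
I_{2,0} (trapezoid, 4 panels, h=0.1750): 0.747333
I_{1,1} = 0.746188 + (0.746188 − 0.741710)/3 = 0.747681
I_{2,1} = 0.747333 + (0.747333 − 0.746188)/3 = 0.747715
I_{2,2} = 0.747715 + (0.747715 − 0.747681)/15 = 0.747717

0.7477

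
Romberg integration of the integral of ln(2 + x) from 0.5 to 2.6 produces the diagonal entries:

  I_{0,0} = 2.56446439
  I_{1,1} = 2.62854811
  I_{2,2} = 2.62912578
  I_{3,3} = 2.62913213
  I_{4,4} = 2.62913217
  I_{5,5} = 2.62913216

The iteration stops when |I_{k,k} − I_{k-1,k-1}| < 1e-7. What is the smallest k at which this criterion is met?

k = 4

|I_{1,1} − I_{0,0}| = 0.06408372 ≥ 1e-7
|I_{2,2} − I_{1,1}| = 0.00057767 ≥ 1e-7
|I_{3,3} − I_{2,2}| = 0.00000635 ≥ 1e-7
|I_{4,4} − I_{3,3}| = 0.00000004 < 1e-7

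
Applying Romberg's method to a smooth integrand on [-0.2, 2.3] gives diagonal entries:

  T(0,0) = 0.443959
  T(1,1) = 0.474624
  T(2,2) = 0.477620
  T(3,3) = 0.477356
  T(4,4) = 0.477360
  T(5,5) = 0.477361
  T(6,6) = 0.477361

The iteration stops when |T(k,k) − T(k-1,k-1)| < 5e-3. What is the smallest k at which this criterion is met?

k = 2

|T(1,1) − T(0,0)| = 0.030665 ≥ 5e-3
|T(2,2) − T(1,1)| = 0.002996 < 5e-3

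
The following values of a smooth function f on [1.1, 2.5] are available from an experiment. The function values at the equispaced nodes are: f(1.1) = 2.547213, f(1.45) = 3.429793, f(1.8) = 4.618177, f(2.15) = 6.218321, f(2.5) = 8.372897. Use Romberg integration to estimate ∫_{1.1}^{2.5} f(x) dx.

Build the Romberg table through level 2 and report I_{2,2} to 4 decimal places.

I_{0,0} (trapezoid, 1 panel, h=1.4000): 7.644077
I_{1,0} (trapezoid, 2 panels, h=0.7000): 7.054762
I_{2,0} (trapezoid, 4 panels, h=0.3500): 6.904221
I_{1,1} = 7.054762 + (7.054762 − 7.644077)/3 = 6.858324
I_{2,1} = 6.904221 + (6.904221 − 7.054762)/3 = 6.854041
I_{2,2} = 6.854041 + (6.854041 − 6.858324)/15 = 6.853755

6.8538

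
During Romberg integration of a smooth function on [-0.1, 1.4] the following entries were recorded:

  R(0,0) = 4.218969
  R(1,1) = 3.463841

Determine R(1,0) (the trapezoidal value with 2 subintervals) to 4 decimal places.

From R(1,1) = (4·R(1,0) − R(0,0))/3, solve for R(1,0):
4·R(1,0) = 3·3.463841 + 4.218969 = 14.610492
R(1,0) = 3.652623

3.6526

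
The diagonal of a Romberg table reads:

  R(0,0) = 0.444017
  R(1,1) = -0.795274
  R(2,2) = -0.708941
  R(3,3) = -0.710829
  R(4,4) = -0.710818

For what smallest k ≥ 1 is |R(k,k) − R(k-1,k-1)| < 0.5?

k = 2

|R(1,1) − R(0,0)| = 1.239291 ≥ 0.5
|R(2,2) − R(1,1)| = 0.086333 < 0.5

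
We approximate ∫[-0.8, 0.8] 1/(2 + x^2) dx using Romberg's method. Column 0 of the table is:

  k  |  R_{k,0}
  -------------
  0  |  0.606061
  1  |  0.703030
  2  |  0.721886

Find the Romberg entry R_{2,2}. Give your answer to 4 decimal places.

0.7277

Richardson extrapolation on the trapezoidal column (denominator 4−1=3):
R_{1,1} = 0.703030 + (0.703030 − 0.606061)/3 = 0.735353
R_{2,1} = (4·0.721886 − 0.703030) / 3 = 0.728171
R_{2,2} = 0.728171 + (0.728171 − 0.735353)/15 = 0.727692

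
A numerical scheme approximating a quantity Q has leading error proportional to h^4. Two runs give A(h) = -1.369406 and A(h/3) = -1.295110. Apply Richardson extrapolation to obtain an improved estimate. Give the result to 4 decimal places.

-1.2942

The leading error scales as h^4; refining by a factor of 3 reduces it by 3^4 = 81.
Extrapolated value = (81·A(h/3) − A(h)) / (81 − 1)
= (81·(-1.295110) − (-1.369406)) / 80
= -103.534504 / 80 = -1.294181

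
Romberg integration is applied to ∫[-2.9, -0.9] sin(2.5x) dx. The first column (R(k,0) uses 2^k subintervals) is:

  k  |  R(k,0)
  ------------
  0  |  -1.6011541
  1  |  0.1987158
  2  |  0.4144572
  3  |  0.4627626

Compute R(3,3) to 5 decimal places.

R(1,1) = (4·0.1987158 − (-1.6011541)) / 3 = 0.7986724
R(2,1) = (4·0.4144572 − 0.1987158) / 3 = 0.4863710
R(3,1) = 0.4627626 + (0.4627626 − 0.4144572)/3 = 0.4788644
R(2,2) = 0.4863710 + (0.4863710 − 0.7986724)/15 = 0.4655509
R(3,2) = (16·0.4788644 − 0.4863710) / 15 = 0.4783640
R(3,3) = (64·0.4783640 − 0.4655509) / 63 = 0.4785674

0.47857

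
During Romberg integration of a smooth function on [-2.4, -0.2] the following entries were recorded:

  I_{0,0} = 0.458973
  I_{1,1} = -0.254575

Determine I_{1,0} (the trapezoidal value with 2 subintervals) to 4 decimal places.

-0.0762

From I_{1,1} = (4·I_{1,0} − I_{0,0})/3, solve for I_{1,0}:
4·I_{1,0} = 3·(-0.254575) + 0.458973 = -0.304752
I_{1,0} = -0.076188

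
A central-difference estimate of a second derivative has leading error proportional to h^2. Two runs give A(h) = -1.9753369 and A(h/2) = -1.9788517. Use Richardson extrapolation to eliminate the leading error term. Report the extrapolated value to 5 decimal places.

Extrapolated value = (4·A(h/2) − A(h)) / (4 − 1)
= (4·(-1.9788517) − (-1.9753369)) / 3
= -5.9400699 / 3 = -1.9800233

-1.98002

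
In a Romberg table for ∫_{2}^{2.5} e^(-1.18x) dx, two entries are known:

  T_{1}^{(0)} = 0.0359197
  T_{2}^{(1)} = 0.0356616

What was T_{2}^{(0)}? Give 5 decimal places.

0.03573

From T_{2}^{(1)} = (4·T_{2}^{(0)} − T_{1}^{(0)})/3, solve for T_{2}^{(0)}:
4·T_{2}^{(0)} = 3·0.0356616 + 0.0359197 = 0.1429045
T_{2}^{(0)} = 0.0357261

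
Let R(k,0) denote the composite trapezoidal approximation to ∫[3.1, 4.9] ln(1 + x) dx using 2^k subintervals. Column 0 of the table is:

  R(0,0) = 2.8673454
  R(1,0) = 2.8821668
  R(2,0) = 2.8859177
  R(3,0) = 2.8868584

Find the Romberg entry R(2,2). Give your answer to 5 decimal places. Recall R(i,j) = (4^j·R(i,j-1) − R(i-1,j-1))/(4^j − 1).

2.88717

R(1,1) = (4·2.8821668 − 2.8673454) / 3 = 2.8871073
R(2,1) = 2.8859177 + (2.8859177 − 2.8821668)/3 = 2.8871680
R(2,2) = 2.8871680 + (2.8871680 − 2.8871073)/15 = 2.8871720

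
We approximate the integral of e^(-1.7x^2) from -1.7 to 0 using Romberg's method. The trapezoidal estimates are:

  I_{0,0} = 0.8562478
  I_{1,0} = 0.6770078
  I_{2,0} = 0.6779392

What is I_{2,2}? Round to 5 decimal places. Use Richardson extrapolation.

Richardson extrapolation on the trapezoidal column (denominator 4−1=3):
I_{1,1} = 0.6770078 + (0.6770078 − 0.8562478)/3 = 0.6172611
I_{2,1} = (4·0.6779392 − 0.6770078) / 3 = 0.6782497
I_{2,2} = 0.6782497 + (0.6782497 − 0.6172611)/15 = 0.6823156

0.68232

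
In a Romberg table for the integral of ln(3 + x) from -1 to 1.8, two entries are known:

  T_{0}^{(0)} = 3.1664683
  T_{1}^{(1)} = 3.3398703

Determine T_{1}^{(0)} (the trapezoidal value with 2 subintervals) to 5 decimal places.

3.29652

From T_{1}^{(1)} = (4·T_{1}^{(0)} − T_{0}^{(0)})/3, solve for T_{1}^{(0)}:
4·T_{1}^{(0)} = 3·3.3398703 + 3.1664683 = 13.1860792
T_{1}^{(0)} = 3.2965198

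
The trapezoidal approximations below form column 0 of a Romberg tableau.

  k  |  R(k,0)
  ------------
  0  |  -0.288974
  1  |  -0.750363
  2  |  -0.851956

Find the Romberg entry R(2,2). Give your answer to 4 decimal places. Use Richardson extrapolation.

R(1,1) = -0.750363 + (-0.750363 − (-0.288974))/3 = -0.904159
R(2,1) = -0.851956 + (-0.851956 − (-0.750363))/3 = -0.885820
R(2,2) = (16·(-0.885820) − (-0.904159)) / 15 = -0.884597
(Column j=1 coincides with Simpson's rule on the same nodes.)

-0.8846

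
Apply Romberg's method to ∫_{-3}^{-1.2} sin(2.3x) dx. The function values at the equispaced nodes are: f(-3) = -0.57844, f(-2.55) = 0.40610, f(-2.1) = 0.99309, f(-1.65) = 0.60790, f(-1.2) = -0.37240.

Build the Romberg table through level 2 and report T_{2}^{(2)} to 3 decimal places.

0.754

T_{0}^{(0)} (trapezoid, 1 panel, h=1.8000): -0.85576
T_{1}^{(0)} (trapezoid, 2 panels, h=0.9000): 0.46590
T_{2}^{(0)} (trapezoid, 4 panels, h=0.4500): 0.68925
T_{1}^{(1)} = 0.46590 + (0.46590 − (-0.85576))/3 = 0.90645
T_{2}^{(1)} = 0.68925 + (0.68925 − 0.46590)/3 = 0.76370
T_{2}^{(2)} = 0.76370 + (0.76370 − 0.90645)/15 = 0.75418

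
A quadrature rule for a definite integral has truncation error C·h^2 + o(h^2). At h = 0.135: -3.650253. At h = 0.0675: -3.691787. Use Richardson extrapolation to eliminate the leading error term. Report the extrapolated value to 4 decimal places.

The leading error scales as h^2; refining by a factor of 2 reduces it by 2^2 = 4.
Extrapolated value = (4·A(h/2) − A(h)) / (4 − 1)
= (4·(-3.691787) − (-3.650253)) / 3
= -11.116895 / 3 = -3.705632

-3.7056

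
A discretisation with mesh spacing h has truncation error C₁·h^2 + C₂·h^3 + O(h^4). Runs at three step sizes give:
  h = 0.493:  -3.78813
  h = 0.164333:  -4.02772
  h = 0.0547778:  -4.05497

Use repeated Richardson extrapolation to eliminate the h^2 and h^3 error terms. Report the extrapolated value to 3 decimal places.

First eliminate the h^2 term (factor 3^2 = 9):
  B₁ = (9·(-4.02772) − (-3.78813))/8 = -4.05767
  B₂ = (9·(-4.05497) − (-4.02772))/8 = -4.05838
Then eliminate the h^3 term (factor 3^3 = 27):
  (27·(-4.05838) − (-4.05767))/26 = -4.05841

-4.058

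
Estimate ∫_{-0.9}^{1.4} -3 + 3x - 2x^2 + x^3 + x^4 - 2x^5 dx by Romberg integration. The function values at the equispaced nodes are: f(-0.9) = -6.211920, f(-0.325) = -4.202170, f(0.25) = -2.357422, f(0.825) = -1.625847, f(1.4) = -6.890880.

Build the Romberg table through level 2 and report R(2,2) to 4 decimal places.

-7.8329

R(0,0) (trapezoid, 1 panel, h=2.3000): -15.068220
R(1,0) (trapezoid, 2 panels, h=1.1500): -10.245145
R(2,0) (trapezoid, 4 panels, h=0.5750): -8.473682
R(1,1) = -10.245145 + (-10.245145 − (-15.068220))/3 = -8.637453
R(2,1) = -8.473682 + (-8.473682 − (-10.245145))/3 = -7.883194
R(2,2) = -7.883194 + (-7.883194 − (-8.637453))/15 = -7.832910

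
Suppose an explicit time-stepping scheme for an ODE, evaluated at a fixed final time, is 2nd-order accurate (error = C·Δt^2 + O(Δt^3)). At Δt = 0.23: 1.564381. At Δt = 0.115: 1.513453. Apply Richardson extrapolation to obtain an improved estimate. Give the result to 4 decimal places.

The leading error scales as Δt^2; refining by a factor of 2 reduces it by 2^2 = 4.
Extrapolated value = (4·A(Δt/2) − A(Δt)) / (4 − 1)
= (4·1.513453 − 1.564381) / 3
= 4.489431 / 3 = 1.496477

1.4965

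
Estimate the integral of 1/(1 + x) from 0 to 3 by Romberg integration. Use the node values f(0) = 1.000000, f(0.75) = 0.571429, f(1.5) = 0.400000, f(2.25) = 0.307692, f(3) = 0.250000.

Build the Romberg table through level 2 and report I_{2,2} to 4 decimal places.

I_{0,0} (trapezoid, 1 panel, h=3.0000): 1.875000
I_{1,0} (trapezoid, 2 panels, h=1.5000): 1.537500
I_{2,0} (trapezoid, 4 panels, h=0.7500): 1.428091
I_{1,1} = 1.537500 + (1.537500 − 1.875000)/3 = 1.425000
I_{2,1} = 1.428091 + (1.428091 − 1.537500)/3 = 1.391621
I_{2,2} = 1.391621 + (1.391621 − 1.425000)/15 = 1.389396

1.3894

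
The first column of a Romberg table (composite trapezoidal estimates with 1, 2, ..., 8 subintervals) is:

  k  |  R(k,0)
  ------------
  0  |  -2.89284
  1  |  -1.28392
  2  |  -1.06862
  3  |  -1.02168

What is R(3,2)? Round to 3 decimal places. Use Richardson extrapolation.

-1.007

Richardson extrapolation on the trapezoidal column (denominator 4−1=3):
R(2,1) = (4·(-1.06862) − (-1.28392)) / 3 = -0.99685
R(3,1) = (4·(-1.02168) − (-1.06862)) / 3 = -1.00603
R(3,2) = -1.00603 + (-1.00603 − (-0.99685))/15 = -1.00664
(Column j=1 coincides with Simpson's rule on the same nodes.)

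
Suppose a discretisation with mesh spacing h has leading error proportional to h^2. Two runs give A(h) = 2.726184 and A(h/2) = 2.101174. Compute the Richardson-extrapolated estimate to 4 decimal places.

Extrapolated value = (4·A(h/2) − A(h)) / (4 − 1)
= (4·2.101174 − 2.726184) / 3
= 5.678512 / 3 = 1.892837

1.8928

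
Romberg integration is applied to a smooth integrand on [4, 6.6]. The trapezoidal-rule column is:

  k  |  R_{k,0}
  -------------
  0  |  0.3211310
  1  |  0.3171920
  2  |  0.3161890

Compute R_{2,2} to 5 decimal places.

0.31585

Richardson extrapolation on the trapezoidal column (denominator 4−1=3):
R_{1,1} = 0.3171920 + (0.3171920 − 0.3211310)/3 = 0.3158790
R_{2,1} = (4·0.3161890 − 0.3171920) / 3 = 0.3158547
R_{2,2} = 0.3158547 + (0.3158547 − 0.3158790)/15 = 0.3158531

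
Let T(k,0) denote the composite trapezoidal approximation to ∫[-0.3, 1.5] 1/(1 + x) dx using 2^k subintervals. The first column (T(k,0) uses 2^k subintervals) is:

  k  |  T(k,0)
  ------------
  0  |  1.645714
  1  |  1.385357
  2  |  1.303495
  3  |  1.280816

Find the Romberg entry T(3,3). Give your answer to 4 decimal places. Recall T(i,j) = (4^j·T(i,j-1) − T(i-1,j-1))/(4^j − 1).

T(1,1) = 1.385357 + (1.385357 − 1.645714)/3 = 1.298571
T(2,1) = (4·1.303495 − 1.385357) / 3 = 1.276208
T(3,1) = 1.280816 + (1.280816 − 1.303495)/3 = 1.273256
T(2,2) = 1.276208 + (1.276208 − 1.298571)/15 = 1.274717
T(3,2) = (16·1.273256 − 1.276208) / 15 = 1.273059
T(3,3) = 1.273059 + (1.273059 − 1.274717)/63 = 1.273033
(Column j=1 coincides with Simpson's rule on the same nodes.)

1.2730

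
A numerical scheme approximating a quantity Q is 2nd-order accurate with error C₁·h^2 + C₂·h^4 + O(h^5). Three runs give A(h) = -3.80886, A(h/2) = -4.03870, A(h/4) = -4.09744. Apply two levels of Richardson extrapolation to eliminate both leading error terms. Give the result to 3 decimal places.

First eliminate the h^2 term (factor 2^2 = 4):
  B₁ = (4·(-4.03870) − (-3.80886))/3 = -4.11531
  B₂ = (4·(-4.09744) − (-4.03870))/3 = -4.11702
Then eliminate the h^4 term (factor 2^4 = 16):
  (16·(-4.11702) − (-4.11531))/15 = -4.11713

-4.117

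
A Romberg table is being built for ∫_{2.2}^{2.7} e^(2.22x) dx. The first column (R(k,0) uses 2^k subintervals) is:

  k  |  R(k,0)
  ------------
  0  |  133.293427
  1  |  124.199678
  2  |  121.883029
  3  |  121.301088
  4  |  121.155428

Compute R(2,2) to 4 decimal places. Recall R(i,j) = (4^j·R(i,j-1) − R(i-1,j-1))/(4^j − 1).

121.1070

R(1,1) = 124.199678 + (124.199678 − 133.293427)/3 = 121.168428
R(2,1) = 121.883029 + (121.883029 − 124.199678)/3 = 121.110813
R(2,2) = 121.110813 + (121.110813 − 121.168428)/15 = 121.106972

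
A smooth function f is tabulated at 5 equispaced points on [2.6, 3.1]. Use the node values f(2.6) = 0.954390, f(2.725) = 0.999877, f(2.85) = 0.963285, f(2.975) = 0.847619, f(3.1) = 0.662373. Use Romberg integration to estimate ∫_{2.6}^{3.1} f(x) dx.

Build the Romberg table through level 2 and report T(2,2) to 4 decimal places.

T(0,0) (trapezoid, 1 panel, h=0.5000): 0.404191
T(1,0) (trapezoid, 2 panels, h=0.2500): 0.442917
T(2,0) (trapezoid, 4 panels, h=0.1250): 0.452395
T(1,1) = 0.442917 + (0.442917 − 0.404191)/3 = 0.455826
T(2,1) = 0.452395 + (0.452395 − 0.442917)/3 = 0.455554
T(2,2) = 0.455554 + (0.455554 − 0.455826)/15 = 0.455536

0.4555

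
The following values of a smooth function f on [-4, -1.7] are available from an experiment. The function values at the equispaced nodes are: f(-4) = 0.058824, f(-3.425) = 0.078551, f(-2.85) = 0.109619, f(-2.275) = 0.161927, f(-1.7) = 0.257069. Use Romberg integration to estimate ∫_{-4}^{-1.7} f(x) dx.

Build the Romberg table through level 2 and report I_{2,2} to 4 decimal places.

I_{0,0} (trapezoid, 1 panel, h=2.3000): 0.363277
I_{1,0} (trapezoid, 2 panels, h=1.1500): 0.307700
I_{2,0} (trapezoid, 4 panels, h=0.5750): 0.292125
I_{1,1} = 0.307700 + (0.307700 − 0.363277)/3 = 0.289174
I_{2,1} = 0.292125 + (0.292125 − 0.307700)/3 = 0.286933
I_{2,2} = 0.286933 + (0.286933 − 0.289174)/15 = 0.286784

0.2868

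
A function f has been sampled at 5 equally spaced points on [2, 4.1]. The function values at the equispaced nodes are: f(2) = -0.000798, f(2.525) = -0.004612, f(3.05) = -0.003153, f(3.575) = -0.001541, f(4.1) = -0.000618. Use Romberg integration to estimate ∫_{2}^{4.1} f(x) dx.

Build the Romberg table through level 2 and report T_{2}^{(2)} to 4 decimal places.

T_{0}^{(0)} (trapezoid, 1 panel, h=2.1000): -0.001487
T_{1}^{(0)} (trapezoid, 2 panels, h=1.0500): -0.004054
T_{2}^{(0)} (trapezoid, 4 panels, h=0.5250): -0.005257
T_{1}^{(1)} = -0.004054 + (-0.004054 − (-0.001487))/3 = -0.004910
T_{2}^{(1)} = -0.005257 + (-0.005257 − (-0.004054))/3 = -0.005658
T_{2}^{(2)} = -0.005658 + (-0.005658 − (-0.004910))/15 = -0.005708

-0.0057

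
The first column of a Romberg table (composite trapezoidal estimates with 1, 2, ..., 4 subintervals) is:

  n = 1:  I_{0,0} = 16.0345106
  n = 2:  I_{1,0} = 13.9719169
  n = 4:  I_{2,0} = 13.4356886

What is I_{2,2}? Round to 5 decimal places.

13.25512

Richardson extrapolation on the trapezoidal column (denominator 4−1=3):
I_{1,1} = (4·13.9719169 − 16.0345106) / 3 = 13.2843857
I_{2,1} = 13.4356886 + (13.4356886 − 13.9719169)/3 = 13.2569458
I_{2,2} = 13.2569458 + (13.2569458 − 13.2843857)/15 = 13.2551165
(Column j=1 coincides with Simpson's rule on the same nodes.)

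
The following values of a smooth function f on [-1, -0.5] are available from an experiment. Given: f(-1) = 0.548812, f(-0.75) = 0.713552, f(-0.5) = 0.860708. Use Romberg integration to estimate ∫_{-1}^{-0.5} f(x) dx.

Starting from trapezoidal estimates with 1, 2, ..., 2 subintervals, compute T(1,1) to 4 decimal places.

0.3553

T(0,0) (trapezoid, 1 panel, h=0.5000): 0.352380
T(1,0) (trapezoid, 2 panels, h=0.2500): 0.354578
T(1,1) = 0.354578 + (0.354578 − 0.352380)/3 = 0.355311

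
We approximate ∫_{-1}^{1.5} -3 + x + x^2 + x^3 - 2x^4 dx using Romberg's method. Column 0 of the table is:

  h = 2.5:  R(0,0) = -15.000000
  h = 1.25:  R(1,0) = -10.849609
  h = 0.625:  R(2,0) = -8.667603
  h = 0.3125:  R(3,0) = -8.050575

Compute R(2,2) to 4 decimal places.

-7.8385

Richardson extrapolation on the trapezoidal column (denominator 4−1=3):
R(1,1) = -10.849609 + (-10.849609 − (-15.000000))/3 = -9.466145
R(2,1) = (4·(-8.667603) − (-10.849609)) / 3 = -7.940268
R(2,2) = -7.940268 + (-7.940268 − (-9.466145))/15 = -7.838543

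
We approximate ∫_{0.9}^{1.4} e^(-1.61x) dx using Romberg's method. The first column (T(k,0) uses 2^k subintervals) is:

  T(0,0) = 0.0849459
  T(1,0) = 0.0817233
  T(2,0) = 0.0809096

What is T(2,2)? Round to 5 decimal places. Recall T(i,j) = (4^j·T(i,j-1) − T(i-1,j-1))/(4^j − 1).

Richardson extrapolation on the trapezoidal column (denominator 4−1=3):
T(1,1) = (4·0.0817233 − 0.0849459) / 3 = 0.0806491
T(2,1) = 0.0809096 + (0.0809096 − 0.0817233)/3 = 0.0806384
T(2,2) = 0.0806384 + (0.0806384 − 0.0806491)/15 = 0.0806377

0.08064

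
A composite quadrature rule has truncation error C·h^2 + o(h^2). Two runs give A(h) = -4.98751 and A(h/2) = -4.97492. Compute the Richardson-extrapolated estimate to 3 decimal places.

-4.971

The leading error scales as h^2; refining by a factor of 2 reduces it by 2^2 = 4.
Extrapolated value = (4·A(h/2) − A(h)) / (4 − 1)
= (4·(-4.97492) − (-4.98751)) / 3
= -14.91217 / 3 = -4.97072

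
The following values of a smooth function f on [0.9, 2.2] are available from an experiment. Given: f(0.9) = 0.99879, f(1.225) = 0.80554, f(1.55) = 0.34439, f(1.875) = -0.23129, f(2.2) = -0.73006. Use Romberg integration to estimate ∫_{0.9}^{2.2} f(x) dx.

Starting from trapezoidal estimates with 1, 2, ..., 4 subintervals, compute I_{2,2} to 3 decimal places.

I_{0,0} (trapezoid, 1 panel, h=1.3000): 0.17467
I_{1,0} (trapezoid, 2 panels, h=0.6500): 0.31119
I_{2,0} (trapezoid, 4 panels, h=0.3250): 0.34223
I_{1,1} = 0.31119 + (0.31119 − 0.17467)/3 = 0.35670
I_{2,1} = 0.34223 + (0.34223 − 0.31119)/3 = 0.35258
I_{2,2} = 0.35258 + (0.35258 − 0.35670)/15 = 0.35231

0.352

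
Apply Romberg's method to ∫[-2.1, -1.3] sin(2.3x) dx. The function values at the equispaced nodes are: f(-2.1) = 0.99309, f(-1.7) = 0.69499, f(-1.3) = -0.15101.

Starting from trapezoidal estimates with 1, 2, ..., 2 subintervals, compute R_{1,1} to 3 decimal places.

R_{0,0} (trapezoid, 1 panel, h=0.8000): 0.33683
R_{1,0} (trapezoid, 2 panels, h=0.4000): 0.44641
R_{1,1} = 0.44641 + (0.44641 − 0.33683)/3 = 0.48294

0.483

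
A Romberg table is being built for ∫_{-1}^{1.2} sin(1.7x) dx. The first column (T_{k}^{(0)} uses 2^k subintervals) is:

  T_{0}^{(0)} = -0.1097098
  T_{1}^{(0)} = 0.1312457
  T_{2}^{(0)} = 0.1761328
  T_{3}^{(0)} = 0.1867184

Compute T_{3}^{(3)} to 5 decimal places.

0.19020

Richardson extrapolation on the trapezoidal column (denominator 4−1=3):
T_{1}^{(1)} = 0.1312457 + (0.1312457 − (-0.1097098))/3 = 0.2115642
T_{2}^{(1)} = (4·0.1761328 − 0.1312457) / 3 = 0.1910952
T_{3}^{(1)} = (4·0.1867184 − 0.1761328) / 3 = 0.1902469
T_{2}^{(2)} = (16·0.1910952 − 0.2115642) / 15 = 0.1897306
T_{3}^{(2)} = (16·0.1902469 − 0.1910952) / 15 = 0.1901903
T_{3}^{(3)} = 0.1901903 + (0.1901903 − 0.1897306)/63 = 0.1901976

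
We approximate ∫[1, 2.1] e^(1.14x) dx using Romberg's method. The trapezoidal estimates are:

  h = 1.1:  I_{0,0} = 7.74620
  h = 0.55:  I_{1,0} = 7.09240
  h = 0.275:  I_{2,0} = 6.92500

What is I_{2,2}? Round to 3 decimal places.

I_{1,1} = (4·7.09240 − 7.74620) / 3 = 6.87447
I_{2,1} = (4·6.92500 − 7.09240) / 3 = 6.86920
I_{2,2} = (16·6.86920 − 6.87447) / 15 = 6.86885
(Column j=1 coincides with Simpson's rule on the same nodes.)

6.869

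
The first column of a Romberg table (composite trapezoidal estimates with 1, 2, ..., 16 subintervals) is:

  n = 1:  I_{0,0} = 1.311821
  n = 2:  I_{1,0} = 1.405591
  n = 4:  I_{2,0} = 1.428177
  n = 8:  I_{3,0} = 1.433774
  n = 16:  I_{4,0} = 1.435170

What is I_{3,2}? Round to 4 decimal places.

I_{2,1} = 1.428177 + (1.428177 − 1.405591)/3 = 1.435706
I_{3,1} = (4·1.433774 − 1.428177) / 3 = 1.435640
I_{3,2} = 1.435640 + (1.435640 − 1.435706)/15 = 1.435636

1.4356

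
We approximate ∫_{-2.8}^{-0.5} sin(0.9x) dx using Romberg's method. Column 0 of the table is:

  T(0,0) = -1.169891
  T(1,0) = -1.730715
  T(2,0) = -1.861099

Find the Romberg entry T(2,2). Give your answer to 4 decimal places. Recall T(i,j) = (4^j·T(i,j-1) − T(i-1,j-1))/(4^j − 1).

Richardson extrapolation on the trapezoidal column (denominator 4−1=3):
T(1,1) = -1.730715 + (-1.730715 − (-1.169891))/3 = -1.917656
T(2,1) = (4·(-1.861099) − (-1.730715)) / 3 = -1.904560
T(2,2) = (16·(-1.904560) − (-1.917656)) / 15 = -1.903687

-1.9037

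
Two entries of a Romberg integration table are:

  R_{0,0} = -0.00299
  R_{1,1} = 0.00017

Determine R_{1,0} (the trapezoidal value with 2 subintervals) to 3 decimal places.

-0.001

From R_{1,1} = (4·R_{1,0} − R_{0,0})/3, solve for R_{1,0}:
4·R_{1,0} = 3·0.00017 + (-0.00299) = -0.00248
R_{1,0} = -0.00062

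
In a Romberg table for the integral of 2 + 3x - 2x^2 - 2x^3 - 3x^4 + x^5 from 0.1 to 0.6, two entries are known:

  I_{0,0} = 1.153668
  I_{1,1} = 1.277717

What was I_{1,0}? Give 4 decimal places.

From I_{1,1} = (4·I_{1,0} − I_{0,0})/3, solve for I_{1,0}:
4·I_{1,0} = 3·1.277717 + 1.153668 = 4.986819
I_{1,0} = 1.246705

1.2467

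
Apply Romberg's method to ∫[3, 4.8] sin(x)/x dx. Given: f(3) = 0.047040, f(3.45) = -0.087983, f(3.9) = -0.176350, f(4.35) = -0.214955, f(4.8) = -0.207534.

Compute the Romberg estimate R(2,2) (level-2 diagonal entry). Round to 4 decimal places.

-0.2587

R(0,0) (trapezoid, 1 panel, h=1.8000): -0.144445
R(1,0) (trapezoid, 2 panels, h=0.9000): -0.230937
R(2,0) (trapezoid, 4 panels, h=0.4500): -0.251791
R(1,1) = -0.230937 + (-0.230937 − (-0.144445))/3 = -0.259768
R(2,1) = -0.251791 + (-0.251791 − (-0.230937))/3 = -0.258742
R(2,2) = -0.258742 + (-0.258742 − (-0.259768))/15 = -0.258674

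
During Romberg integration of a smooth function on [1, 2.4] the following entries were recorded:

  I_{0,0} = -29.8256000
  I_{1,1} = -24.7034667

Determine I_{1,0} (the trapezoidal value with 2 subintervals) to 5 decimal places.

From I_{1,1} = (4·I_{1,0} − I_{0,0})/3, solve for I_{1,0}:
4·I_{1,0} = 3·(-24.7034667) + (-29.8256000) = -103.9360001
I_{1,0} = -25.9840000

-25.98400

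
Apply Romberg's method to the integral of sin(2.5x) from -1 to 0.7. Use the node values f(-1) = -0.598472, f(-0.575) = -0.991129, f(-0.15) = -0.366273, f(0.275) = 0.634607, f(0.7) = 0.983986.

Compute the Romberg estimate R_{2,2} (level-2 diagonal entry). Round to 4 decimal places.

R_{0,0} (trapezoid, 1 panel, h=1.7000): 0.327687
R_{1,0} (trapezoid, 2 panels, h=0.8500): -0.147489
R_{2,0} (trapezoid, 4 panels, h=0.4250): -0.225266
R_{1,1} = -0.147489 + (-0.147489 − 0.327687)/3 = -0.305881
R_{2,1} = -0.225266 + (-0.225266 − (-0.147489))/3 = -0.251192
R_{2,2} = -0.251192 + (-0.251192 − (-0.305881))/15 = -0.247546

-0.2475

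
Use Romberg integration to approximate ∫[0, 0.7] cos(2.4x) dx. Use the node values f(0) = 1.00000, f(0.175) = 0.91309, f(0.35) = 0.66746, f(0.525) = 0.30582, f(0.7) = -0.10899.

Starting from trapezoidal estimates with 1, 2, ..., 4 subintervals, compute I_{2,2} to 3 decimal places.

I_{0,0} (trapezoid, 1 panel, h=0.7000): 0.31185
I_{1,0} (trapezoid, 2 panels, h=0.3500): 0.38954
I_{2,0} (trapezoid, 4 panels, h=0.1750): 0.40808
I_{1,1} = 0.38954 + (0.38954 − 0.31185)/3 = 0.41544
I_{2,1} = 0.40808 + (0.40808 − 0.38954)/3 = 0.41426
I_{2,2} = 0.41426 + (0.41426 − 0.41544)/15 = 0.41418

0.414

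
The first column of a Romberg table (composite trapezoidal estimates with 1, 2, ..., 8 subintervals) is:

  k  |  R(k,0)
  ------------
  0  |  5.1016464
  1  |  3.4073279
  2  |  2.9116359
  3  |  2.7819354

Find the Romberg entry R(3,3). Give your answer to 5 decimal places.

R(1,1) = (4·3.4073279 − 5.1016464) / 3 = 2.8425551
R(2,1) = (4·2.9116359 − 3.4073279) / 3 = 2.7464052
R(3,1) = 2.7819354 + (2.7819354 − 2.9116359)/3 = 2.7387019
R(2,2) = 2.7464052 + (2.7464052 − 2.8425551)/15 = 2.7399952
R(3,2) = 2.7387019 + (2.7387019 − 2.7464052)/15 = 2.7381883
R(3,3) = 2.7381883 + (2.7381883 − 2.7399952)/63 = 2.7381596
(Column j=1 coincides with Simpson's rule on the same nodes.)

2.73816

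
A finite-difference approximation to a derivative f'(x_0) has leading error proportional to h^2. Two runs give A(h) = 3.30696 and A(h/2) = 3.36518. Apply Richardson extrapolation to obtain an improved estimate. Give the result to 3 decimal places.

3.385

The leading error scales as h^2; refining by a factor of 2 reduces it by 2^2 = 4.
Extrapolated value = (4·A(h/2) − A(h)) / (4 − 1)
= (4·3.36518 − 3.30696) / 3
= 10.15376 / 3 = 3.38459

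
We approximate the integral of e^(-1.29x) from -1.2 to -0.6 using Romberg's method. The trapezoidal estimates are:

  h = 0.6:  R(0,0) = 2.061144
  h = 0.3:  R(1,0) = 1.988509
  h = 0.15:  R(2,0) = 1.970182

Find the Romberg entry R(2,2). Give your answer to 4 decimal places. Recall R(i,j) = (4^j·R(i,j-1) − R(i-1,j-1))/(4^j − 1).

Richardson extrapolation on the trapezoidal column (denominator 4−1=3):
R(1,1) = (4·1.988509 − 2.061144) / 3 = 1.964297
R(2,1) = (4·1.970182 − 1.988509) / 3 = 1.964073
R(2,2) = 1.964073 + (1.964073 − 1.964297)/15 = 1.964058

1.9641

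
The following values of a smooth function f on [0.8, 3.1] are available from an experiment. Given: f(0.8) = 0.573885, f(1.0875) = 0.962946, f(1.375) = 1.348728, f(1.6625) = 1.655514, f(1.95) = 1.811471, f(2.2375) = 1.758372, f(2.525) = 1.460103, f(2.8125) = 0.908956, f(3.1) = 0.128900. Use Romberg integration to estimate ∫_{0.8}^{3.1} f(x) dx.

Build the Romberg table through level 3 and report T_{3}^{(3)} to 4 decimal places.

T_{0}^{(0)} (trapezoid, 1 panel, h=2.3000): 0.808203
T_{1}^{(0)} (trapezoid, 2 panels, h=1.1500): 2.487293
T_{2}^{(0)} (trapezoid, 4 panels, h=0.5750): 2.858724
T_{3}^{(0)} (trapezoid, 8 panels, h=0.2875): 2.949026
T_{1}^{(1)} = 2.487293 + (2.487293 − 0.808203)/3 = 3.046990
T_{2}^{(1)} = 2.858724 + (2.858724 − 2.487293)/3 = 2.982534
T_{3}^{(1)} = 2.949026 + (2.949026 − 2.858724)/3 = 2.979127
T_{2}^{(2)} = 2.982534 + (2.982534 − 3.046990)/15 = 2.978237
T_{3}^{(2)} = 2.979127 + (2.979127 − 2.982534)/15 = 2.978900
T_{3}^{(3)} = 2.978900 + (2.978900 − 2.978237)/63 = 2.978911

2.9789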